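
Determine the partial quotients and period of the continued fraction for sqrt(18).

[4; (4, 8)]

Write x_i = (sqrt(18) + m_i)/d_i with (m_0, d_0) = (0, 1). a_0 = floor(sqrt(18)) = 4, since 4^2 = 16 <= 18 < 25 = 5^2.
Iterate m_{i+1} = d_i*a_i - m_i, d_{i+1} = (18 - m_{i+1}^2)/d_i, a_{i+1} = floor((a_0 + m_{i+1})/d_{i+1}):
  m_1 = 1*4 - 0 = 4, d_1 = (18 - 4^2)/1 = 2/1 = 2, a_1 = floor((4 + 4)/2) = 4.
  m_2 = 2*4 - 4 = 4, d_2 = (18 - 4^2)/2 = 2/2 = 1, a_2 = floor((4 + 4)/1) = 8.
  m_3 = 1*8 - 4 = 4, d_3 = (18 - 4^2)/1 = 2/1 = 2: (m_3, d_3) = (m_1, d_1) = (4, 2), so from here the quotients repeat a_1, a_2; the period length is 2.
Hence the expansion of sqrt(18) is a_0 = 4 followed by the repeating block 4, 8 (period 2).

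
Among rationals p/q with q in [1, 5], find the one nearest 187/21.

9/1

Expand x = 187/21 as a continued fraction with the Euclidean algorithm:
  187 = 8*21 + 19, so a_0 = 8.
  21 = 1*19 + 2, so a_1 = 1.
  19 = 9*2 + 1, so a_2 = 9.
  2 = 2*1 + 0, so a_3 = 2.
so x = [8; 1, 9, 2].
Convergents (p_i = a_i*p_{i-1} + p_{i-2}, q_i = a_i*q_{i-1} + q_{i-2} with p_{-2}=0, p_{-1}=1, q_{-2}=1, q_{-1}=0), until the denominator exceeds 5:
  i=0: a_0=8, p_0 = 8*1 + 0 = 8, q_0 = 8*0 + 1 = 1.
  i=1: a_1=1, p_1 = 1*8 + 1 = 9, q_1 = 1*1 + 0 = 1.
  i=2: a_2=9, p_2 = 9*9 + 8 = 89, q_2 = 9*1 + 1 = 10.
q_2 = 10 > 5, so the last convergent with denominator <= 5 is p_1/q_1 = 9/1.
The closest fraction with denominator <= 5 is either p_1/q_1 or the intermediate fraction (k*p_1 + p_0)/(k*q_1 + q_0) with the largest k >= 1 whose denominator stays <= 5; these approach x as k grows, and every other convergent or intermediate fraction in range is farther away.
Largest k: floor((5 - q_0)/q_1) = floor((5 - 1)/1) = 4.
That gives (4*9 + 8)/(4*1 + 1) = 44/5.
Compare the errors: |x - 9/1| = |187*1 - 9*21|/(21*1) = 2/21, and |x - 44/5| = |187*5 - 44*21|/(21*5) = 11/105.
Cross-multiplying, 2*105 = 210 < 231 = 11*21, so 2/21 is smaller: the convergent 9/1 is closer to x than 44/5.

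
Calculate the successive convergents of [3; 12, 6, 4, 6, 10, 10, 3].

3/1, 37/12, 225/73, 937/304, 5847/1897, 59407/19274, 599917/194637, 1859158/603185

Using the convergent recurrence p_i = a_i*p_{i-1} + p_{i-2}, q_i = a_i*q_{i-1} + q_{i-2} with p_{-2}=0, p_{-1}=1, q_{-2}=1, q_{-1}=0:
  i=0: a_0=3, p_0 = 3*1 + 0 = 3, q_0 = 3*0 + 1 = 1.
  i=1: a_1=12, p_1 = 12*3 + 1 = 37, q_1 = 12*1 + 0 = 12.
  i=2: a_2=6, p_2 = 6*37 + 3 = 225, q_2 = 6*12 + 1 = 73.
  i=3: a_3=4, p_3 = 4*225 + 37 = 937, q_3 = 4*73 + 12 = 304.
  i=4: a_4=6, p_4 = 6*937 + 225 = 5847, q_4 = 6*304 + 73 = 1897.
  i=5: a_5=10, p_5 = 10*5847 + 937 = 59407, q_5 = 10*1897 + 304 = 19274.
  i=6: a_6=10, p_6 = 10*59407 + 5847 = 599917, q_6 = 10*19274 + 1897 = 194637.
  i=7: a_7=3, p_7 = 3*599917 + 59407 = 1859158, q_7 = 3*194637 + 19274 = 603185.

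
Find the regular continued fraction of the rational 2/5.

[0; 2, 2]

Run the Euclidean algorithm on 2 and 5; the successive quotients are the partial quotients a_0, a_1, ... (each step inverts the fractional part left over by the previous one):
  2 = 0*5 + 2, so a_0 = 0.
  5 = 2*2 + 1, so a_1 = 2.
  2 = 2*1 + 0, so a_2 = 2.
The remainder reaches 0 after 3 divisions, so the expansion has 3 partial quotients, read off in order.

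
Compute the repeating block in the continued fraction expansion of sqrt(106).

[10; (3, 2, 1, 1, 1, 1, 2, 3, 20)]

Write x_i = (sqrt(106) + m_i)/d_i with (m_0, d_0) = (0, 1). a_0 = floor(sqrt(106)) = 10, since 10^2 = 100 <= 106 < 121 = 11^2.
Iterate m_{i+1} = d_i*a_i - m_i, d_{i+1} = (106 - m_{i+1}^2)/d_i, a_{i+1} = floor((a_0 + m_{i+1})/d_{i+1}):
  m_1 = 1*10 - 0 = 10, d_1 = (106 - 10^2)/1 = 6/1 = 6, a_1 = floor((10 + 10)/6) = 3.
  m_2 = 6*3 - 10 = 8, d_2 = (106 - 8^2)/6 = 42/6 = 7, a_2 = floor((10 + 8)/7) = 2.
  m_3 = 7*2 - 8 = 6, d_3 = (106 - 6^2)/7 = 70/7 = 10, a_3 = floor((10 + 6)/10) = 1.
  m_4 = 10*1 - 6 = 4, d_4 = (106 - 4^2)/10 = 90/10 = 9, a_4 = floor((10 + 4)/9) = 1.
  m_5 = 9*1 - 4 = 5, d_5 = (106 - 5^2)/9 = 81/9 = 9, a_5 = floor((10 + 5)/9) = 1.
  m_6 = 9*1 - 5 = 4, d_6 = (106 - 4^2)/9 = 90/9 = 10, a_6 = floor((10 + 4)/10) = 1.
  m_7 = 10*1 - 4 = 6, d_7 = (106 - 6^2)/10 = 70/10 = 7, a_7 = floor((10 + 6)/7) = 2.
  m_8 = 7*2 - 6 = 8, d_8 = (106 - 8^2)/7 = 42/7 = 6, a_8 = floor((10 + 8)/6) = 3.
  m_9 = 6*3 - 8 = 10, d_9 = (106 - 10^2)/6 = 6/6 = 1, a_9 = floor((10 + 10)/1) = 20.
  m_10 = 1*20 - 10 = 10, d_10 = (106 - 10^2)/1 = 6/1 = 6: (m_10, d_10) = (m_1, d_1) = (10, 6), so from here the quotients repeat a_1, ..., a_9; the period length is 9.
Hence the expansion of sqrt(106) is a_0 = 10 followed by the repeating block 3, 2, 1, 1, 1, 1, 2, 3, 20 (period 9).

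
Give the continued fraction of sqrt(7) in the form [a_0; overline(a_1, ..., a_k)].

Write x_i = (sqrt(7) + m_i)/d_i with (m_0, d_0) = (0, 1). a_0 = floor(sqrt(7)) = 2, since 2^2 = 4 <= 7 < 9 = 3^2.
Iterate m_{i+1} = d_i*a_i - m_i, d_{i+1} = (7 - m_{i+1}^2)/d_i, a_{i+1} = floor((a_0 + m_{i+1})/d_{i+1}):
  m_1 = 1*2 - 0 = 2, d_1 = (7 - 2^2)/1 = 3/1 = 3, a_1 = floor((2 + 2)/3) = 1.
  m_2 = 3*1 - 2 = 1, d_2 = (7 - 1^2)/3 = 6/3 = 2, a_2 = floor((2 + 1)/2) = 1.
  m_3 = 2*1 - 1 = 1, d_3 = (7 - 1^2)/2 = 6/2 = 3, a_3 = floor((2 + 1)/3) = 1.
  m_4 = 3*1 - 1 = 2, d_4 = (7 - 2^2)/3 = 3/3 = 1, a_4 = floor((2 + 2)/1) = 4.
  m_5 = 1*4 - 2 = 2, d_5 = (7 - 2^2)/1 = 3/1 = 3: (m_5, d_5) = (m_1, d_1) = (2, 3), so from here the quotients repeat a_1, ..., a_4; the period length is 4.
Hence the expansion of sqrt(7) is a_0 = 2 followed by the repeating block 1, 1, 1, 4 (period 4).

[2; overline(1, 1, 1, 4)]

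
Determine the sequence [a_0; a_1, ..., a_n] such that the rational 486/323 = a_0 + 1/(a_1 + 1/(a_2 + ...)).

Run the Euclidean algorithm on 486 and 323; the successive quotients are the partial quotients a_0, a_1, ... (each step inverts the fractional part left over by the previous one):
  486 = 1*323 + 163, so a_0 = 1.
  323 = 1*163 + 160, so a_1 = 1.
  163 = 1*160 + 3, so a_2 = 1.
  160 = 53*3 + 1, so a_3 = 53.
  3 = 3*1 + 0, so a_4 = 3.
The remainder reaches 0 after 5 divisions, so the expansion has 5 partial quotients, read off in order.

[1; 1, 1, 53, 3]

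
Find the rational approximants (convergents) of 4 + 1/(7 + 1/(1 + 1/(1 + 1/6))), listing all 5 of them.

4/1, 29/7, 33/8, 62/15, 405/98

Using the convergent recurrence p_i = a_i*p_{i-1} + p_{i-2}, q_i = a_i*q_{i-1} + q_{i-2} with p_{-2}=0, p_{-1}=1, q_{-2}=1, q_{-1}=0:
  i=0: a_0=4, p_0 = 4*1 + 0 = 4, q_0 = 4*0 + 1 = 1.
  i=1: a_1=7, p_1 = 7*4 + 1 = 29, q_1 = 7*1 + 0 = 7.
  i=2: a_2=1, p_2 = 1*29 + 4 = 33, q_2 = 1*7 + 1 = 8.
  i=3: a_3=1, p_3 = 1*33 + 29 = 62, q_3 = 1*8 + 7 = 15.
  i=4: a_4=6, p_4 = 6*62 + 33 = 405, q_4 = 6*15 + 8 = 98.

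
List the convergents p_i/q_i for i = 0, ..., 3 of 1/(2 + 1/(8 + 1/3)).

Using the convergent recurrence p_i = a_i*p_{i-1} + p_{i-2}, q_i = a_i*q_{i-1} + q_{i-2} with p_{-2}=0, p_{-1}=1, q_{-2}=1, q_{-1}=0:
  i=0: a_0=0, p_0 = 0*1 + 0 = 0, q_0 = 0*0 + 1 = 1.
  i=1: a_1=2, p_1 = 2*0 + 1 = 1, q_1 = 2*1 + 0 = 2.
  i=2: a_2=8, p_2 = 8*1 + 0 = 8, q_2 = 8*2 + 1 = 17.
  i=3: a_3=3, p_3 = 3*8 + 1 = 25, q_3 = 3*17 + 2 = 53.

0/1, 1/2, 8/17, 25/53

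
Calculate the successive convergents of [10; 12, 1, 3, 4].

10/1, 121/12, 131/13, 514/51, 2187/217

Using the convergent recurrence p_i = a_i*p_{i-1} + p_{i-2}, q_i = a_i*q_{i-1} + q_{i-2} with p_{-2}=0, p_{-1}=1, q_{-2}=1, q_{-1}=0:
  i=0: a_0=10, p_0 = 10*1 + 0 = 10, q_0 = 10*0 + 1 = 1.
  i=1: a_1=12, p_1 = 12*10 + 1 = 121, q_1 = 12*1 + 0 = 12.
  i=2: a_2=1, p_2 = 1*121 + 10 = 131, q_2 = 1*12 + 1 = 13.
  i=3: a_3=3, p_3 = 3*131 + 121 = 514, q_3 = 3*13 + 12 = 51.
  i=4: a_4=4, p_4 = 4*514 + 131 = 2187, q_4 = 4*51 + 13 = 217.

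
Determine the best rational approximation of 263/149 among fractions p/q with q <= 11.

Expand x = 263/149 as a continued fraction with the Euclidean algorithm:
  263 = 1*149 + 114, so a_0 = 1.
  149 = 1*114 + 35, so a_1 = 1.
  114 = 3*35 + 9, so a_2 = 3.
  35 = 3*9 + 8, so a_3 = 3.
  9 = 1*8 + 1, so a_4 = 1.
  8 = 8*1 + 0, so a_5 = 8.
so x = [1; 1, 3, 3, 1, 8].
Convergents (p_i = a_i*p_{i-1} + p_{i-2}, q_i = a_i*q_{i-1} + q_{i-2} with p_{-2}=0, p_{-1}=1, q_{-2}=1, q_{-1}=0), until the denominator exceeds 11:
  i=0: a_0=1, p_0 = 1*1 + 0 = 1, q_0 = 1*0 + 1 = 1.
  i=1: a_1=1, p_1 = 1*1 + 1 = 2, q_1 = 1*1 + 0 = 1.
  i=2: a_2=3, p_2 = 3*2 + 1 = 7, q_2 = 3*1 + 1 = 4.
  i=3: a_3=3, p_3 = 3*7 + 2 = 23, q_3 = 3*4 + 1 = 13.
q_3 = 13 > 11, so the last convergent with denominator <= 11 is p_2/q_2 = 7/4.
The closest fraction with denominator <= 11 is either p_2/q_2 or the intermediate fraction (k*p_2 + p_1)/(k*q_2 + q_1) with the largest k >= 1 whose denominator stays <= 11; these approach x as k grows, and every other convergent or intermediate fraction in range is farther away.
Largest k: floor((11 - q_1)/q_2) = floor((11 - 1)/4) = 2.
That gives (2*7 + 2)/(2*4 + 1) = 16/9.
Compare the errors: |x - 7/4| = |263*4 - 7*149|/(149*4) = 9/596, and |x - 16/9| = |263*9 - 16*149|/(149*9) = 17/1341.
Cross-multiplying, 17*596 = 10132 < 12069 = 9*1341, so 17/1341 is smaller: the intermediate fraction 16/9 is closer to x than 7/4.

16/9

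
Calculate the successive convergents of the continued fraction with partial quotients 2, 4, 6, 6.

2/1, 9/4, 56/25, 345/154

Using the convergent recurrence p_i = a_i*p_{i-1} + p_{i-2}, q_i = a_i*q_{i-1} + q_{i-2} with p_{-2}=0, p_{-1}=1, q_{-2}=1, q_{-1}=0:
  i=0: a_0=2, p_0 = 2*1 + 0 = 2, q_0 = 2*0 + 1 = 1.
  i=1: a_1=4, p_1 = 4*2 + 1 = 9, q_1 = 4*1 + 0 = 4.
  i=2: a_2=6, p_2 = 6*9 + 2 = 56, q_2 = 6*4 + 1 = 25.
  i=3: a_3=6, p_3 = 6*56 + 9 = 345, q_3 = 6*25 + 4 = 154.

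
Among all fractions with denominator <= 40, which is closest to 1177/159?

37/5

Expand x = 1177/159 as a continued fraction with the Euclidean algorithm:
  1177 = 7*159 + 64, so a_0 = 7.
  159 = 2*64 + 31, so a_1 = 2.
  64 = 2*31 + 2, so a_2 = 2.
  31 = 15*2 + 1, so a_3 = 15.
  2 = 2*1 + 0, so a_4 = 2.
so x = [7; 2, 2, 15, 2].
Convergents (p_i = a_i*p_{i-1} + p_{i-2}, q_i = a_i*q_{i-1} + q_{i-2} with p_{-2}=0, p_{-1}=1, q_{-2}=1, q_{-1}=0), until the denominator exceeds 40:
  i=0: a_0=7, p_0 = 7*1 + 0 = 7, q_0 = 7*0 + 1 = 1.
  i=1: a_1=2, p_1 = 2*7 + 1 = 15, q_1 = 2*1 + 0 = 2.
  i=2: a_2=2, p_2 = 2*15 + 7 = 37, q_2 = 2*2 + 1 = 5.
  i=3: a_3=15, p_3 = 15*37 + 15 = 570, q_3 = 15*5 + 2 = 77.
q_3 = 77 > 40, so the last convergent with denominator <= 40 is p_2/q_2 = 37/5.
The closest fraction with denominator <= 40 is either p_2/q_2 or the intermediate fraction (k*p_2 + p_1)/(k*q_2 + q_1) with the largest k >= 1 whose denominator stays <= 40; these approach x as k grows, and every other convergent or intermediate fraction in range is farther away.
Largest k: floor((40 - q_1)/q_2) = floor((40 - 2)/5) = 7.
That gives (7*37 + 15)/(7*5 + 2) = 274/37.
Compare the errors: |x - 37/5| = |1177*5 - 37*159|/(159*5) = 2/795, and |x - 274/37| = |1177*37 - 274*159|/(159*37) = 17/5883.
Cross-multiplying, 2*5883 = 11766 < 13515 = 17*795, so 2/795 is smaller: the convergent 37/5 is closer to x than 274/37.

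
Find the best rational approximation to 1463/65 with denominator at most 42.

923/41

Expand x = 1463/65 as a continued fraction with the Euclidean algorithm:
  1463 = 22*65 + 33, so a_0 = 22.
  65 = 1*33 + 32, so a_1 = 1.
  33 = 1*32 + 1, so a_2 = 1.
  32 = 32*1 + 0, so a_3 = 32.
so x = [22; 1, 1, 32].
Convergents (p_i = a_i*p_{i-1} + p_{i-2}, q_i = a_i*q_{i-1} + q_{i-2} with p_{-2}=0, p_{-1}=1, q_{-2}=1, q_{-1}=0), until the denominator exceeds 42:
  i=0: a_0=22, p_0 = 22*1 + 0 = 22, q_0 = 22*0 + 1 = 1.
  i=1: a_1=1, p_1 = 1*22 + 1 = 23, q_1 = 1*1 + 0 = 1.
  i=2: a_2=1, p_2 = 1*23 + 22 = 45, q_2 = 1*1 + 1 = 2.
  i=3: a_3=32, p_3 = 32*45 + 23 = 1463, q_3 = 32*2 + 1 = 65.
q_3 = 65 > 42, so the last convergent with denominator <= 42 is p_2/q_2 = 45/2.
The closest fraction with denominator <= 42 is either p_2/q_2 or the intermediate fraction (k*p_2 + p_1)/(k*q_2 + q_1) with the largest k >= 1 whose denominator stays <= 42; these approach x as k grows, and every other convergent or intermediate fraction in range is farther away.
Largest k: floor((42 - q_1)/q_2) = floor((42 - 1)/2) = 20.
That gives (20*45 + 23)/(20*2 + 1) = 923/41.
Compare the errors: |x - 45/2| = |1463*2 - 45*65|/(65*2) = 1/130, and |x - 923/41| = |1463*41 - 923*65|/(65*41) = 12/2665.
Cross-multiplying, 12*130 = 1560 < 2665 = 1*2665, so 12/2665 is smaller: the intermediate fraction 923/41 is closer to x than 45/2.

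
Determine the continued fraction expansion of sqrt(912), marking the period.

[30; (5, 60)]

Write x_i = (sqrt(912) + m_i)/d_i with (m_0, d_0) = (0, 1). a_0 = floor(sqrt(912)) = 30, since 30^2 = 900 <= 912 < 961 = 31^2.
Iterate m_{i+1} = d_i*a_i - m_i, d_{i+1} = (912 - m_{i+1}^2)/d_i, a_{i+1} = floor((a_0 + m_{i+1})/d_{i+1}):
  m_1 = 1*30 - 0 = 30, d_1 = (912 - 30^2)/1 = 12/1 = 12, a_1 = floor((30 + 30)/12) = 5.
  m_2 = 12*5 - 30 = 30, d_2 = (912 - 30^2)/12 = 12/12 = 1, a_2 = floor((30 + 30)/1) = 60.
  m_3 = 1*60 - 30 = 30, d_3 = (912 - 30^2)/1 = 12/1 = 12: (m_3, d_3) = (m_1, d_1) = (30, 12), so from here the quotients repeat a_1, a_2; the period length is 2.
Hence the expansion of sqrt(912) is a_0 = 30 followed by the repeating block 5, 60 (period 2).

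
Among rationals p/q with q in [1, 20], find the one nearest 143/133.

Expand x = 143/133 as a continued fraction with the Euclidean algorithm:
  143 = 1*133 + 10, so a_0 = 1.
  133 = 13*10 + 3, so a_1 = 13.
  10 = 3*3 + 1, so a_2 = 3.
  3 = 3*1 + 0, so a_3 = 3.
so x = [1; 13, 3, 3].
Convergents (p_i = a_i*p_{i-1} + p_{i-2}, q_i = a_i*q_{i-1} + q_{i-2} with p_{-2}=0, p_{-1}=1, q_{-2}=1, q_{-1}=0), until the denominator exceeds 20:
  i=0: a_0=1, p_0 = 1*1 + 0 = 1, q_0 = 1*0 + 1 = 1.
  i=1: a_1=13, p_1 = 13*1 + 1 = 14, q_1 = 13*1 + 0 = 13.
  i=2: a_2=3, p_2 = 3*14 + 1 = 43, q_2 = 3*13 + 1 = 40.
q_2 = 40 > 20, so the last convergent with denominator <= 20 is p_1/q_1 = 14/13.
The closest fraction with denominator <= 20 is either p_1/q_1 or the intermediate fraction (k*p_1 + p_0)/(k*q_1 + q_0) with the largest k >= 1 whose denominator stays <= 20; these approach x as k grows, and every other convergent or intermediate fraction in range is farther away.
Largest k: floor((20 - q_0)/q_1) = floor((20 - 1)/13) = 1.
That gives (1*14 + 1)/(1*13 + 1) = 15/14.
Compare the errors: |x - 14/13| = |143*13 - 14*133|/(133*13) = 3/1729, and |x - 15/14| = |143*14 - 15*133|/(133*14) = 7/1862.
Cross-multiplying, 3*1862 = 5586 < 12103 = 7*1729, so 3/1729 is smaller: the convergent 14/13 is closer to x than 15/14.

14/13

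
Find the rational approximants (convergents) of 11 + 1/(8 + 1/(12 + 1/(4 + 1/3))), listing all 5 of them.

Using the convergent recurrence p_i = a_i*p_{i-1} + p_{i-2}, q_i = a_i*q_{i-1} + q_{i-2} with p_{-2}=0, p_{-1}=1, q_{-2}=1, q_{-1}=0:
  i=0: a_0=11, p_0 = 11*1 + 0 = 11, q_0 = 11*0 + 1 = 1.
  i=1: a_1=8, p_1 = 8*11 + 1 = 89, q_1 = 8*1 + 0 = 8.
  i=2: a_2=12, p_2 = 12*89 + 11 = 1079, q_2 = 12*8 + 1 = 97.
  i=3: a_3=4, p_3 = 4*1079 + 89 = 4405, q_3 = 4*97 + 8 = 396.
  i=4: a_4=3, p_4 = 3*4405 + 1079 = 14294, q_4 = 3*396 + 97 = 1285.

11/1, 89/8, 1079/97, 4405/396, 14294/1285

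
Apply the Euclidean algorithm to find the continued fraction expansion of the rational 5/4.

Run the Euclidean algorithm on 5 and 4; the successive quotients are the partial quotients a_0, a_1, ... (each step inverts the fractional part left over by the previous one):
  5 = 1*4 + 1, so a_0 = 1.
  4 = 4*1 + 0, so a_1 = 4.
The remainder reaches 0 after 2 divisions, so the expansion has 2 partial quotients, read off in order.

[1; 4]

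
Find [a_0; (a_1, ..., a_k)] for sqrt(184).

[13; (1, 1, 3, 2, 1, 2, 1, 2, 3, 1, 1, 26)]

Write x_i = (sqrt(184) + m_i)/d_i with (m_0, d_0) = (0, 1). a_0 = floor(sqrt(184)) = 13, since 13^2 = 169 <= 184 < 196 = 14^2.
Iterate m_{i+1} = d_i*a_i - m_i, d_{i+1} = (184 - m_{i+1}^2)/d_i, a_{i+1} = floor((a_0 + m_{i+1})/d_{i+1}):
  m_1 = 1*13 - 0 = 13, d_1 = (184 - 13^2)/1 = 15/1 = 15, a_1 = floor((13 + 13)/15) = 1.
  m_2 = 15*1 - 13 = 2, d_2 = (184 - 2^2)/15 = 180/15 = 12, a_2 = floor((13 + 2)/12) = 1.
  m_3 = 12*1 - 2 = 10, d_3 = (184 - 10^2)/12 = 84/12 = 7, a_3 = floor((13 + 10)/7) = 3.
  m_4 = 7*3 - 10 = 11, d_4 = (184 - 11^2)/7 = 63/7 = 9, a_4 = floor((13 + 11)/9) = 2.
  m_5 = 9*2 - 11 = 7, d_5 = (184 - 7^2)/9 = 135/9 = 15, a_5 = floor((13 + 7)/15) = 1.
  m_6 = 15*1 - 7 = 8, d_6 = (184 - 8^2)/15 = 120/15 = 8, a_6 = floor((13 + 8)/8) = 2.
  m_7 = 8*2 - 8 = 8, d_7 = (184 - 8^2)/8 = 120/8 = 15, a_7 = floor((13 + 8)/15) = 1.
  m_8 = 15*1 - 8 = 7, d_8 = (184 - 7^2)/15 = 135/15 = 9, a_8 = floor((13 + 7)/9) = 2.
  m_9 = 9*2 - 7 = 11, d_9 = (184 - 11^2)/9 = 63/9 = 7, a_9 = floor((13 + 11)/7) = 3.
  m_10 = 7*3 - 11 = 10, d_10 = (184 - 10^2)/7 = 84/7 = 12, a_10 = floor((13 + 10)/12) = 1.
  m_11 = 12*1 - 10 = 2, d_11 = (184 - 2^2)/12 = 180/12 = 15, a_11 = floor((13 + 2)/15) = 1.
  m_12 = 15*1 - 2 = 13, d_12 = (184 - 13^2)/15 = 15/15 = 1, a_12 = floor((13 + 13)/1) = 26.
  m_13 = 1*26 - 13 = 13, d_13 = (184 - 13^2)/1 = 15/1 = 15: (m_13, d_13) = (m_1, d_1) = (13, 15), so from here the quotients repeat a_1, ..., a_12; the period length is 12.
Hence the expansion of sqrt(184) is a_0 = 13 followed by the repeating block 1, 1, 3, 2, 1, 2, 1, 2, 3, 1, 1, 26 (period 12).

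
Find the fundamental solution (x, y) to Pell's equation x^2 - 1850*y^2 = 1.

(x, y) = (3699, 86)

First expand sqrt(1850) as a continued fraction. With x_i = (sqrt(1850) + m_i)/d_i and (m_0, d_0) = (0, 1): a_0 = floor(sqrt(1850)) = 43, since 43^2 = 1849 <= 1850 < 1936 = 44^2.
Iterate m_{i+1} = d_i*a_i - m_i, d_{i+1} = (1850 - m_{i+1}^2)/d_i, a_{i+1} = floor((a_0 + m_{i+1})/d_{i+1}):
  m_1 = 1*43 - 0 = 43, d_1 = (1850 - 43^2)/1 = 1/1 = 1, a_1 = floor((43 + 43)/1) = 86.
  m_2 = 1*86 - 43 = 43, d_2 = (1850 - 43^2)/1 = 1/1 = 1: (m_2, d_2) = (m_1, d_1) = (43, 1), so from here the quotient a_1 repeats; the period length is 1.
So sqrt(1850) = [43; (86)] with period length k = 1.
k is odd, so (p_{k-1}, q_{k-1}) only solves x^2 - 1850y^2 = -1 and the fundamental solution of x^2 - 1850y^2 = 1 is (p_{2k-1}, q_{2k-1}) = (p_1, q_1); compute convergents through index 1, running through the period twice.
Convergents (p_i = a_i*p_{i-1} + p_{i-2}, q_i = a_i*q_{i-1} + q_{i-2} with p_{-2}=0, p_{-1}=1, q_{-2}=1, q_{-1}=0):
  i=0: a_0=43, p_0 = 43*1 + 0 = 43, q_0 = 43*0 + 1 = 1.
  i=1: a_1=86, p_1 = 86*43 + 1 = 3699, q_1 = 86*1 + 0 = 86.
Indeed p_0^2 - 1850*q_0^2 = 1849 - 1850 = -1, not +1.
Check: 3699^2 - 1850*86^2 = 13682601 - 13682600 = 1, so (x, y) = (3699, 86) solves the equation, and by the theorem it is the least positive solution.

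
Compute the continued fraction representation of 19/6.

[3; 6]

Run the Euclidean algorithm on 19 and 6; the successive quotients are the partial quotients a_0, a_1, ... (each step inverts the fractional part left over by the previous one):
  19 = 3*6 + 1, so a_0 = 3.
  6 = 6*1 + 0, so a_1 = 6.
The remainder reaches 0 after 2 divisions, so the expansion has 2 partial quotients, read off in order.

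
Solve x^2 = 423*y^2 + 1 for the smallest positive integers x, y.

(x, y) = (4607, 224)

First expand sqrt(423) as a continued fraction. With x_i = (sqrt(423) + m_i)/d_i and (m_0, d_0) = (0, 1): a_0 = floor(sqrt(423)) = 20, since 20^2 = 400 <= 423 < 441 = 21^2.
Iterate m_{i+1} = d_i*a_i - m_i, d_{i+1} = (423 - m_{i+1}^2)/d_i, a_{i+1} = floor((a_0 + m_{i+1})/d_{i+1}):
  m_1 = 1*20 - 0 = 20, d_1 = (423 - 20^2)/1 = 23/1 = 23, a_1 = floor((20 + 20)/23) = 1.
  m_2 = 23*1 - 20 = 3, d_2 = (423 - 3^2)/23 = 414/23 = 18, a_2 = floor((20 + 3)/18) = 1.
  m_3 = 18*1 - 3 = 15, d_3 = (423 - 15^2)/18 = 198/18 = 11, a_3 = floor((20 + 15)/11) = 3.
  m_4 = 11*3 - 15 = 18, d_4 = (423 - 18^2)/11 = 99/11 = 9, a_4 = floor((20 + 18)/9) = 4.
  m_5 = 9*4 - 18 = 18, d_5 = (423 - 18^2)/9 = 99/9 = 11, a_5 = floor((20 + 18)/11) = 3.
  m_6 = 11*3 - 18 = 15, d_6 = (423 - 15^2)/11 = 198/11 = 18, a_6 = floor((20 + 15)/18) = 1.
  m_7 = 18*1 - 15 = 3, d_7 = (423 - 3^2)/18 = 414/18 = 23, a_7 = floor((20 + 3)/23) = 1.
  m_8 = 23*1 - 3 = 20, d_8 = (423 - 20^2)/23 = 23/23 = 1, a_8 = floor((20 + 20)/1) = 40.
  m_9 = 1*40 - 20 = 20, d_9 = (423 - 20^2)/1 = 23/1 = 23: (m_9, d_9) = (m_1, d_1) = (20, 23), so from here the quotients repeat a_1, ..., a_8; the period length is 8.
So sqrt(423) = [20; (1, 1, 3, 4, 3, 1, 1, 40)] with period length k = 8.
k is even, so the fundamental solution of x^2 - 423y^2 = 1 is (p_{k-1}, q_{k-1}) = (p_7, q_7); compute convergents through index 7.
Convergents (p_i = a_i*p_{i-1} + p_{i-2}, q_i = a_i*q_{i-1} + q_{i-2} with p_{-2}=0, p_{-1}=1, q_{-2}=1, q_{-1}=0):
  i=0: a_0=20, p_0 = 20*1 + 0 = 20, q_0 = 20*0 + 1 = 1.
  i=1: a_1=1, p_1 = 1*20 + 1 = 21, q_1 = 1*1 + 0 = 1.
  i=2: a_2=1, p_2 = 1*21 + 20 = 41, q_2 = 1*1 + 1 = 2.
  i=3: a_3=3, p_3 = 3*41 + 21 = 144, q_3 = 3*2 + 1 = 7.
  i=4: a_4=4, p_4 = 4*144 + 41 = 617, q_4 = 4*7 + 2 = 30.
  i=5: a_5=3, p_5 = 3*617 + 144 = 1995, q_5 = 3*30 + 7 = 97.
  i=6: a_6=1, p_6 = 1*1995 + 617 = 2612, q_6 = 1*97 + 30 = 127.
  i=7: a_7=1, p_7 = 1*2612 + 1995 = 4607, q_7 = 1*127 + 97 = 224.
Check: 4607^2 - 423*224^2 = 21224449 - 21224448 = 1, so (x, y) = (4607, 224) solves the equation, and by the theorem it is the least positive solution.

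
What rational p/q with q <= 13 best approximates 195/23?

110/13

Expand x = 195/23 as a continued fraction with the Euclidean algorithm:
  195 = 8*23 + 11, so a_0 = 8.
  23 = 2*11 + 1, so a_1 = 2.
  11 = 11*1 + 0, so a_2 = 11.
so x = [8; 2, 11].
Convergents (p_i = a_i*p_{i-1} + p_{i-2}, q_i = a_i*q_{i-1} + q_{i-2} with p_{-2}=0, p_{-1}=1, q_{-2}=1, q_{-1}=0), until the denominator exceeds 13:
  i=0: a_0=8, p_0 = 8*1 + 0 = 8, q_0 = 8*0 + 1 = 1.
  i=1: a_1=2, p_1 = 2*8 + 1 = 17, q_1 = 2*1 + 0 = 2.
  i=2: a_2=11, p_2 = 11*17 + 8 = 195, q_2 = 11*2 + 1 = 23.
q_2 = 23 > 13, so the last convergent with denominator <= 13 is p_1/q_1 = 17/2.
The closest fraction with denominator <= 13 is either p_1/q_1 or the intermediate fraction (k*p_1 + p_0)/(k*q_1 + q_0) with the largest k >= 1 whose denominator stays <= 13; these approach x as k grows, and every other convergent or intermediate fraction in range is farther away.
Largest k: floor((13 - q_0)/q_1) = floor((13 - 1)/2) = 6.
That gives (6*17 + 8)/(6*2 + 1) = 110/13.
Compare the errors: |x - 17/2| = |195*2 - 17*23|/(23*2) = 1/46, and |x - 110/13| = |195*13 - 110*23|/(23*13) = 5/299.
Cross-multiplying, 5*46 = 230 < 299 = 1*299, so 5/299 is smaller: the intermediate fraction 110/13 is closer to x than 17/2.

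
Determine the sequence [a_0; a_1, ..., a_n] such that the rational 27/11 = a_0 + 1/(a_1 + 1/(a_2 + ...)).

[2; 2, 5]

Run the Euclidean algorithm on 27 and 11; the successive quotients are the partial quotients a_0, a_1, ... (each step inverts the fractional part left over by the previous one):
  27 = 2*11 + 5, so a_0 = 2.
  11 = 2*5 + 1, so a_1 = 2.
  5 = 5*1 + 0, so a_2 = 5.
The remainder reaches 0 after 3 divisions, so the expansion has 3 partial quotients, read off in order.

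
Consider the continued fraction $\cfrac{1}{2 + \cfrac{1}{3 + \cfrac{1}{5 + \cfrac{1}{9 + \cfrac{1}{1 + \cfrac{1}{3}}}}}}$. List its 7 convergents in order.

Using the convergent recurrence p_i = a_i*p_{i-1} + p_{i-2}, q_i = a_i*q_{i-1} + q_{i-2} with p_{-2}=0, p_{-1}=1, q_{-2}=1, q_{-1}=0:
  i=0: a_0=0, p_0 = 0*1 + 0 = 0, q_0 = 0*0 + 1 = 1.
  i=1: a_1=2, p_1 = 2*0 + 1 = 1, q_1 = 2*1 + 0 = 2.
  i=2: a_2=3, p_2 = 3*1 + 0 = 3, q_2 = 3*2 + 1 = 7.
  i=3: a_3=5, p_3 = 5*3 + 1 = 16, q_3 = 5*7 + 2 = 37.
  i=4: a_4=9, p_4 = 9*16 + 3 = 147, q_4 = 9*37 + 7 = 340.
  i=5: a_5=1, p_5 = 1*147 + 16 = 163, q_5 = 1*340 + 37 = 377.
  i=6: a_6=3, p_6 = 3*163 + 147 = 636, q_6 = 3*377 + 340 = 1471.

0/1, 1/2, 3/7, 16/37, 147/340, 163/377, 636/1471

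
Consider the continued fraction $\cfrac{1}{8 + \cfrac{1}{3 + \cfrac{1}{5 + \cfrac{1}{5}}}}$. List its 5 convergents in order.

Using the convergent recurrence p_i = a_i*p_{i-1} + p_{i-2}, q_i = a_i*q_{i-1} + q_{i-2} with p_{-2}=0, p_{-1}=1, q_{-2}=1, q_{-1}=0:
  i=0: a_0=0, p_0 = 0*1 + 0 = 0, q_0 = 0*0 + 1 = 1.
  i=1: a_1=8, p_1 = 8*0 + 1 = 1, q_1 = 8*1 + 0 = 8.
  i=2: a_2=3, p_2 = 3*1 + 0 = 3, q_2 = 3*8 + 1 = 25.
  i=3: a_3=5, p_3 = 5*3 + 1 = 16, q_3 = 5*25 + 8 = 133.
  i=4: a_4=5, p_4 = 5*16 + 3 = 83, q_4 = 5*133 + 25 = 690.

0/1, 1/8, 3/25, 16/133, 83/690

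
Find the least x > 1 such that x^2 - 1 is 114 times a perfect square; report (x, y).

(x, y) = (1025, 96)

First expand sqrt(114) as a continued fraction. With x_i = (sqrt(114) + m_i)/d_i and (m_0, d_0) = (0, 1): a_0 = floor(sqrt(114)) = 10, since 10^2 = 100 <= 114 < 121 = 11^2.
Iterate m_{i+1} = d_i*a_i - m_i, d_{i+1} = (114 - m_{i+1}^2)/d_i, a_{i+1} = floor((a_0 + m_{i+1})/d_{i+1}):
  m_1 = 1*10 - 0 = 10, d_1 = (114 - 10^2)/1 = 14/1 = 14, a_1 = floor((10 + 10)/14) = 1.
  m_2 = 14*1 - 10 = 4, d_2 = (114 - 4^2)/14 = 98/14 = 7, a_2 = floor((10 + 4)/7) = 2.
  m_3 = 7*2 - 4 = 10, d_3 = (114 - 10^2)/7 = 14/7 = 2, a_3 = floor((10 + 10)/2) = 10.
  m_4 = 2*10 - 10 = 10, d_4 = (114 - 10^2)/2 = 14/2 = 7, a_4 = floor((10 + 10)/7) = 2.
  m_5 = 7*2 - 10 = 4, d_5 = (114 - 4^2)/7 = 98/7 = 14, a_5 = floor((10 + 4)/14) = 1.
  m_6 = 14*1 - 4 = 10, d_6 = (114 - 10^2)/14 = 14/14 = 1, a_6 = floor((10 + 10)/1) = 20.
  m_7 = 1*20 - 10 = 10, d_7 = (114 - 10^2)/1 = 14/1 = 14: (m_7, d_7) = (m_1, d_1) = (10, 14), so from here the quotients repeat a_1, ..., a_6; the period length is 6.
So sqrt(114) = [10; (1, 2, 10, 2, 1, 20)] with period length k = 6.
k is even, so the fundamental solution of x^2 - 114y^2 = 1 is (p_{k-1}, q_{k-1}) = (p_5, q_5); compute convergents through index 5.
Convergents (p_i = a_i*p_{i-1} + p_{i-2}, q_i = a_i*q_{i-1} + q_{i-2} with p_{-2}=0, p_{-1}=1, q_{-2}=1, q_{-1}=0):
  i=0: a_0=10, p_0 = 10*1 + 0 = 10, q_0 = 10*0 + 1 = 1.
  i=1: a_1=1, p_1 = 1*10 + 1 = 11, q_1 = 1*1 + 0 = 1.
  i=2: a_2=2, p_2 = 2*11 + 10 = 32, q_2 = 2*1 + 1 = 3.
  i=3: a_3=10, p_3 = 10*32 + 11 = 331, q_3 = 10*3 + 1 = 31.
  i=4: a_4=2, p_4 = 2*331 + 32 = 694, q_4 = 2*31 + 3 = 65.
  i=5: a_5=1, p_5 = 1*694 + 331 = 1025, q_5 = 1*65 + 31 = 96.
Check: 1025^2 - 114*96^2 = 1050625 - 1050624 = 1, so (x, y) = (1025, 96) solves the equation, and by the theorem it is the least positive solution.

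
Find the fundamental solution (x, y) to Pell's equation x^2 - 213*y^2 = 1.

First expand sqrt(213) as a continued fraction. With x_i = (sqrt(213) + m_i)/d_i and (m_0, d_0) = (0, 1): a_0 = floor(sqrt(213)) = 14, since 14^2 = 196 <= 213 < 225 = 15^2.
Iterate m_{i+1} = d_i*a_i - m_i, d_{i+1} = (213 - m_{i+1}^2)/d_i, a_{i+1} = floor((a_0 + m_{i+1})/d_{i+1}):
  m_1 = 1*14 - 0 = 14, d_1 = (213 - 14^2)/1 = 17/1 = 17, a_1 = floor((14 + 14)/17) = 1.
  m_2 = 17*1 - 14 = 3, d_2 = (213 - 3^2)/17 = 204/17 = 12, a_2 = floor((14 + 3)/12) = 1.
  m_3 = 12*1 - 3 = 9, d_3 = (213 - 9^2)/12 = 132/12 = 11, a_3 = floor((14 + 9)/11) = 2.
  m_4 = 11*2 - 9 = 13, d_4 = (213 - 13^2)/11 = 44/11 = 4, a_4 = floor((14 + 13)/4) = 6.
  m_5 = 4*6 - 13 = 11, d_5 = (213 - 11^2)/4 = 92/4 = 23, a_5 = floor((14 + 11)/23) = 1.
  m_6 = 23*1 - 11 = 12, d_6 = (213 - 12^2)/23 = 69/23 = 3, a_6 = floor((14 + 12)/3) = 8.
  m_7 = 3*8 - 12 = 12, d_7 = (213 - 12^2)/3 = 69/3 = 23, a_7 = floor((14 + 12)/23) = 1.
  m_8 = 23*1 - 12 = 11, d_8 = (213 - 11^2)/23 = 92/23 = 4, a_8 = floor((14 + 11)/4) = 6.
  m_9 = 4*6 - 11 = 13, d_9 = (213 - 13^2)/4 = 44/4 = 11, a_9 = floor((14 + 13)/11) = 2.
  m_10 = 11*2 - 13 = 9, d_10 = (213 - 9^2)/11 = 132/11 = 12, a_10 = floor((14 + 9)/12) = 1.
  m_11 = 12*1 - 9 = 3, d_11 = (213 - 3^2)/12 = 204/12 = 17, a_11 = floor((14 + 3)/17) = 1.
  m_12 = 17*1 - 3 = 14, d_12 = (213 - 14^2)/17 = 17/17 = 1, a_12 = floor((14 + 14)/1) = 28.
  m_13 = 1*28 - 14 = 14, d_13 = (213 - 14^2)/1 = 17/1 = 17: (m_13, d_13) = (m_1, d_1) = (14, 17), so from here the quotients repeat a_1, ..., a_12; the period length is 12.
So sqrt(213) = [14; (1, 1, 2, 6, 1, 8, 1, 6, 2, 1, 1, 28)] with period length k = 12.
k is even, so the fundamental solution of x^2 - 213y^2 = 1 is (p_{k-1}, q_{k-1}) = (p_11, q_11); compute convergents through index 11.
Convergents (p_i = a_i*p_{i-1} + p_{i-2}, q_i = a_i*q_{i-1} + q_{i-2} with p_{-2}=0, p_{-1}=1, q_{-2}=1, q_{-1}=0):
  i=0: a_0=14, p_0 = 14*1 + 0 = 14, q_0 = 14*0 + 1 = 1.
  i=1: a_1=1, p_1 = 1*14 + 1 = 15, q_1 = 1*1 + 0 = 1.
  i=2: a_2=1, p_2 = 1*15 + 14 = 29, q_2 = 1*1 + 1 = 2.
  i=3: a_3=2, p_3 = 2*29 + 15 = 73, q_3 = 2*2 + 1 = 5.
  i=4: a_4=6, p_4 = 6*73 + 29 = 467, q_4 = 6*5 + 2 = 32.
  i=5: a_5=1, p_5 = 1*467 + 73 = 540, q_5 = 1*32 + 5 = 37.
  i=6: a_6=8, p_6 = 8*540 + 467 = 4787, q_6 = 8*37 + 32 = 328.
  i=7: a_7=1, p_7 = 1*4787 + 540 = 5327, q_7 = 1*328 + 37 = 365.
  i=8: a_8=6, p_8 = 6*5327 + 4787 = 36749, q_8 = 6*365 + 328 = 2518.
  i=9: a_9=2, p_9 = 2*36749 + 5327 = 78825, q_9 = 2*2518 + 365 = 5401.
  i=10: a_10=1, p_10 = 1*78825 + 36749 = 115574, q_10 = 1*5401 + 2518 = 7919.
  i=11: a_11=1, p_11 = 1*115574 + 78825 = 194399, q_11 = 1*7919 + 5401 = 13320.
Check: 194399^2 - 213*13320^2 = 37790971201 - 37790971200 = 1, so (x, y) = (194399, 13320) solves the equation, and by the theorem it is the least positive solution.

(x, y) = (194399, 13320)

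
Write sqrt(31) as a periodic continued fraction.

Write x_i = (sqrt(31) + m_i)/d_i with (m_0, d_0) = (0, 1). a_0 = floor(sqrt(31)) = 5, since 5^2 = 25 <= 31 < 36 = 6^2.
Iterate m_{i+1} = d_i*a_i - m_i, d_{i+1} = (31 - m_{i+1}^2)/d_i, a_{i+1} = floor((a_0 + m_{i+1})/d_{i+1}):
  m_1 = 1*5 - 0 = 5, d_1 = (31 - 5^2)/1 = 6/1 = 6, a_1 = floor((5 + 5)/6) = 1.
  m_2 = 6*1 - 5 = 1, d_2 = (31 - 1^2)/6 = 30/6 = 5, a_2 = floor((5 + 1)/5) = 1.
  m_3 = 5*1 - 1 = 4, d_3 = (31 - 4^2)/5 = 15/5 = 3, a_3 = floor((5 + 4)/3) = 3.
  m_4 = 3*3 - 4 = 5, d_4 = (31 - 5^2)/3 = 6/3 = 2, a_4 = floor((5 + 5)/2) = 5.
  m_5 = 2*5 - 5 = 5, d_5 = (31 - 5^2)/2 = 6/2 = 3, a_5 = floor((5 + 5)/3) = 3.
  m_6 = 3*3 - 5 = 4, d_6 = (31 - 4^2)/3 = 15/3 = 5, a_6 = floor((5 + 4)/5) = 1.
  m_7 = 5*1 - 4 = 1, d_7 = (31 - 1^2)/5 = 30/5 = 6, a_7 = floor((5 + 1)/6) = 1.
  m_8 = 6*1 - 1 = 5, d_8 = (31 - 5^2)/6 = 6/6 = 1, a_8 = floor((5 + 5)/1) = 10.
  m_9 = 1*10 - 5 = 5, d_9 = (31 - 5^2)/1 = 6/1 = 6: (m_9, d_9) = (m_1, d_1) = (5, 6), so from here the quotients repeat a_1, ..., a_8; the period length is 8.
Hence the expansion of sqrt(31) is a_0 = 5 followed by the repeating block 1, 1, 3, 5, 3, 1, 1, 10 (period 8).

[5; (1, 1, 3, 5, 3, 1, 1, 10)]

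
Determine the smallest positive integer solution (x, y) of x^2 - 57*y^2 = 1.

First expand sqrt(57) as a continued fraction. With x_i = (sqrt(57) + m_i)/d_i and (m_0, d_0) = (0, 1): a_0 = floor(sqrt(57)) = 7, since 7^2 = 49 <= 57 < 64 = 8^2.
Iterate m_{i+1} = d_i*a_i - m_i, d_{i+1} = (57 - m_{i+1}^2)/d_i, a_{i+1} = floor((a_0 + m_{i+1})/d_{i+1}):
  m_1 = 1*7 - 0 = 7, d_1 = (57 - 7^2)/1 = 8/1 = 8, a_1 = floor((7 + 7)/8) = 1.
  m_2 = 8*1 - 7 = 1, d_2 = (57 - 1^2)/8 = 56/8 = 7, a_2 = floor((7 + 1)/7) = 1.
  m_3 = 7*1 - 1 = 6, d_3 = (57 - 6^2)/7 = 21/7 = 3, a_3 = floor((7 + 6)/3) = 4.
  m_4 = 3*4 - 6 = 6, d_4 = (57 - 6^2)/3 = 21/3 = 7, a_4 = floor((7 + 6)/7) = 1.
  m_5 = 7*1 - 6 = 1, d_5 = (57 - 1^2)/7 = 56/7 = 8, a_5 = floor((7 + 1)/8) = 1.
  m_6 = 8*1 - 1 = 7, d_6 = (57 - 7^2)/8 = 8/8 = 1, a_6 = floor((7 + 7)/1) = 14.
  m_7 = 1*14 - 7 = 7, d_7 = (57 - 7^2)/1 = 8/1 = 8: (m_7, d_7) = (m_1, d_1) = (7, 8), so from here the quotients repeat a_1, ..., a_6; the period length is 6.
So sqrt(57) = [7; (1, 1, 4, 1, 1, 14)] with period length k = 6.
k is even, so the fundamental solution of x^2 - 57y^2 = 1 is (p_{k-1}, q_{k-1}) = (p_5, q_5); compute convergents through index 5.
Convergents (p_i = a_i*p_{i-1} + p_{i-2}, q_i = a_i*q_{i-1} + q_{i-2} with p_{-2}=0, p_{-1}=1, q_{-2}=1, q_{-1}=0):
  i=0: a_0=7, p_0 = 7*1 + 0 = 7, q_0 = 7*0 + 1 = 1.
  i=1: a_1=1, p_1 = 1*7 + 1 = 8, q_1 = 1*1 + 0 = 1.
  i=2: a_2=1, p_2 = 1*8 + 7 = 15, q_2 = 1*1 + 1 = 2.
  i=3: a_3=4, p_3 = 4*15 + 8 = 68, q_3 = 4*2 + 1 = 9.
  i=4: a_4=1, p_4 = 1*68 + 15 = 83, q_4 = 1*9 + 2 = 11.
  i=5: a_5=1, p_5 = 1*83 + 68 = 151, q_5 = 1*11 + 9 = 20.
Check: 151^2 - 57*20^2 = 22801 - 22800 = 1, so (x, y) = (151, 20) solves the equation, and by the theorem it is the least positive solution.

(x, y) = (151, 20)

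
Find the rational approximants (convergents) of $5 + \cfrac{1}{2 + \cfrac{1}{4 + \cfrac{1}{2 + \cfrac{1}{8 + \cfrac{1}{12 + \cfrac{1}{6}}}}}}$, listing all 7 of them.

5/1, 11/2, 49/9, 109/20, 921/169, 11161/2048, 67887/12457

Using the convergent recurrence p_i = a_i*p_{i-1} + p_{i-2}, q_i = a_i*q_{i-1} + q_{i-2} with p_{-2}=0, p_{-1}=1, q_{-2}=1, q_{-1}=0:
  i=0: a_0=5, p_0 = 5*1 + 0 = 5, q_0 = 5*0 + 1 = 1.
  i=1: a_1=2, p_1 = 2*5 + 1 = 11, q_1 = 2*1 + 0 = 2.
  i=2: a_2=4, p_2 = 4*11 + 5 = 49, q_2 = 4*2 + 1 = 9.
  i=3: a_3=2, p_3 = 2*49 + 11 = 109, q_3 = 2*9 + 2 = 20.
  i=4: a_4=8, p_4 = 8*109 + 49 = 921, q_4 = 8*20 + 9 = 169.
  i=5: a_5=12, p_5 = 12*921 + 109 = 11161, q_5 = 12*169 + 20 = 2048.
  i=6: a_6=6, p_6 = 6*11161 + 921 = 67887, q_6 = 6*2048 + 169 = 12457.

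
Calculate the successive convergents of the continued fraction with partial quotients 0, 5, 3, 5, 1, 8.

0/1, 1/5, 3/16, 16/85, 19/101, 168/893

Using the convergent recurrence p_i = a_i*p_{i-1} + p_{i-2}, q_i = a_i*q_{i-1} + q_{i-2} with p_{-2}=0, p_{-1}=1, q_{-2}=1, q_{-1}=0:
  i=0: a_0=0, p_0 = 0*1 + 0 = 0, q_0 = 0*0 + 1 = 1.
  i=1: a_1=5, p_1 = 5*0 + 1 = 1, q_1 = 5*1 + 0 = 5.
  i=2: a_2=3, p_2 = 3*1 + 0 = 3, q_2 = 3*5 + 1 = 16.
  i=3: a_3=5, p_3 = 5*3 + 1 = 16, q_3 = 5*16 + 5 = 85.
  i=4: a_4=1, p_4 = 1*16 + 3 = 19, q_4 = 1*85 + 16 = 101.
  i=5: a_5=8, p_5 = 8*19 + 16 = 168, q_5 = 8*101 + 85 = 893.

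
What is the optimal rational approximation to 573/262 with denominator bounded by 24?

Expand x = 573/262 as a continued fraction with the Euclidean algorithm:
  573 = 2*262 + 49, so a_0 = 2.
  262 = 5*49 + 17, so a_1 = 5.
  49 = 2*17 + 15, so a_2 = 2.
  17 = 1*15 + 2, so a_3 = 1.
  15 = 7*2 + 1, so a_4 = 7.
  2 = 2*1 + 0, so a_5 = 2.
so x = [2; 5, 2, 1, 7, 2].
Convergents (p_i = a_i*p_{i-1} + p_{i-2}, q_i = a_i*q_{i-1} + q_{i-2} with p_{-2}=0, p_{-1}=1, q_{-2}=1, q_{-1}=0), until the denominator exceeds 24:
  i=0: a_0=2, p_0 = 2*1 + 0 = 2, q_0 = 2*0 + 1 = 1.
  i=1: a_1=5, p_1 = 5*2 + 1 = 11, q_1 = 5*1 + 0 = 5.
  i=2: a_2=2, p_2 = 2*11 + 2 = 24, q_2 = 2*5 + 1 = 11.
  i=3: a_3=1, p_3 = 1*24 + 11 = 35, q_3 = 1*11 + 5 = 16.
  i=4: a_4=7, p_4 = 7*35 + 24 = 269, q_4 = 7*16 + 11 = 123.
q_4 = 123 > 24, so the last convergent with denominator <= 24 is p_3/q_3 = 35/16.
The closest fraction with denominator <= 24 is either p_3/q_3 or the intermediate fraction (k*p_3 + p_2)/(k*q_3 + q_2) with the largest k >= 1 whose denominator stays <= 24; these approach x as k grows, and every other convergent or intermediate fraction in range is farther away.
Largest k: floor((24 - q_2)/q_3) = floor((24 - 11)/16) = 0.
Since k = 0, no intermediate fraction beyond p_3/q_3 has denominator <= 24, so the convergent 35/16 is the closest (its error is |573*16 - 35*262|/(262*16) = 2/4192).

35/16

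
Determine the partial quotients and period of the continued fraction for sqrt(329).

[18; (7, 4, 2, 1, 1, 4, 1, 1, 2, 4, 7, 36)]

Write x_i = (sqrt(329) + m_i)/d_i with (m_0, d_0) = (0, 1). a_0 = floor(sqrt(329)) = 18, since 18^2 = 324 <= 329 < 361 = 19^2.
Iterate m_{i+1} = d_i*a_i - m_i, d_{i+1} = (329 - m_{i+1}^2)/d_i, a_{i+1} = floor((a_0 + m_{i+1})/d_{i+1}):
  m_1 = 1*18 - 0 = 18, d_1 = (329 - 18^2)/1 = 5/1 = 5, a_1 = floor((18 + 18)/5) = 7.
  m_2 = 5*7 - 18 = 17, d_2 = (329 - 17^2)/5 = 40/5 = 8, a_2 = floor((18 + 17)/8) = 4.
  m_3 = 8*4 - 17 = 15, d_3 = (329 - 15^2)/8 = 104/8 = 13, a_3 = floor((18 + 15)/13) = 2.
  m_4 = 13*2 - 15 = 11, d_4 = (329 - 11^2)/13 = 208/13 = 16, a_4 = floor((18 + 11)/16) = 1.
  m_5 = 16*1 - 11 = 5, d_5 = (329 - 5^2)/16 = 304/16 = 19, a_5 = floor((18 + 5)/19) = 1.
  m_6 = 19*1 - 5 = 14, d_6 = (329 - 14^2)/19 = 133/19 = 7, a_6 = floor((18 + 14)/7) = 4.
  m_7 = 7*4 - 14 = 14, d_7 = (329 - 14^2)/7 = 133/7 = 19, a_7 = floor((18 + 14)/19) = 1.
  m_8 = 19*1 - 14 = 5, d_8 = (329 - 5^2)/19 = 304/19 = 16, a_8 = floor((18 + 5)/16) = 1.
  m_9 = 16*1 - 5 = 11, d_9 = (329 - 11^2)/16 = 208/16 = 13, a_9 = floor((18 + 11)/13) = 2.
  m_10 = 13*2 - 11 = 15, d_10 = (329 - 15^2)/13 = 104/13 = 8, a_10 = floor((18 + 15)/8) = 4.
  m_11 = 8*4 - 15 = 17, d_11 = (329 - 17^2)/8 = 40/8 = 5, a_11 = floor((18 + 17)/5) = 7.
  m_12 = 5*7 - 17 = 18, d_12 = (329 - 18^2)/5 = 5/5 = 1, a_12 = floor((18 + 18)/1) = 36.
  m_13 = 1*36 - 18 = 18, d_13 = (329 - 18^2)/1 = 5/1 = 5: (m_13, d_13) = (m_1, d_1) = (18, 5), so from here the quotients repeat a_1, ..., a_12; the period length is 12.
Hence the expansion of sqrt(329) is a_0 = 18 followed by the repeating block 7, 4, 2, 1, 1, 4, 1, 1, 2, 4, 7, 36 (period 12).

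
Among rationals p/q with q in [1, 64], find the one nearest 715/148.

285/59

Expand x = 715/148 as a continued fraction with the Euclidean algorithm:
  715 = 4*148 + 123, so a_0 = 4.
  148 = 1*123 + 25, so a_1 = 1.
  123 = 4*25 + 23, so a_2 = 4.
  25 = 1*23 + 2, so a_3 = 1.
  23 = 11*2 + 1, so a_4 = 11.
  2 = 2*1 + 0, so a_5 = 2.
so x = [4; 1, 4, 1, 11, 2].
Convergents (p_i = a_i*p_{i-1} + p_{i-2}, q_i = a_i*q_{i-1} + q_{i-2} with p_{-2}=0, p_{-1}=1, q_{-2}=1, q_{-1}=0), until the denominator exceeds 64:
  i=0: a_0=4, p_0 = 4*1 + 0 = 4, q_0 = 4*0 + 1 = 1.
  i=1: a_1=1, p_1 = 1*4 + 1 = 5, q_1 = 1*1 + 0 = 1.
  i=2: a_2=4, p_2 = 4*5 + 4 = 24, q_2 = 4*1 + 1 = 5.
  i=3: a_3=1, p_3 = 1*24 + 5 = 29, q_3 = 1*5 + 1 = 6.
  i=4: a_4=11, p_4 = 11*29 + 24 = 343, q_4 = 11*6 + 5 = 71.
q_4 = 71 > 64, so the last convergent with denominator <= 64 is p_3/q_3 = 29/6.
The closest fraction with denominator <= 64 is either p_3/q_3 or the intermediate fraction (k*p_3 + p_2)/(k*q_3 + q_2) with the largest k >= 1 whose denominator stays <= 64; these approach x as k grows, and every other convergent or intermediate fraction in range is farther away.
Largest k: floor((64 - q_2)/q_3) = floor((64 - 5)/6) = 9.
That gives (9*29 + 24)/(9*6 + 5) = 285/59.
Compare the errors: |x - 29/6| = |715*6 - 29*148|/(148*6) = 2/888, and |x - 285/59| = |715*59 - 285*148|/(148*59) = 5/8732.
Cross-multiplying, 5*888 = 4440 < 17464 = 2*8732, so 5/8732 is smaller: the intermediate fraction 285/59 is closer to x than 29/6.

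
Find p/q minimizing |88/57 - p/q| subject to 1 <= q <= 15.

17/11

Expand x = 88/57 as a continued fraction with the Euclidean algorithm:
  88 = 1*57 + 31, so a_0 = 1.
  57 = 1*31 + 26, so a_1 = 1.
  31 = 1*26 + 5, so a_2 = 1.
  26 = 5*5 + 1, so a_3 = 5.
  5 = 5*1 + 0, so a_4 = 5.
so x = [1; 1, 1, 5, 5].
Convergents (p_i = a_i*p_{i-1} + p_{i-2}, q_i = a_i*q_{i-1} + q_{i-2} with p_{-2}=0, p_{-1}=1, q_{-2}=1, q_{-1}=0), until the denominator exceeds 15:
  i=0: a_0=1, p_0 = 1*1 + 0 = 1, q_0 = 1*0 + 1 = 1.
  i=1: a_1=1, p_1 = 1*1 + 1 = 2, q_1 = 1*1 + 0 = 1.
  i=2: a_2=1, p_2 = 1*2 + 1 = 3, q_2 = 1*1 + 1 = 2.
  i=3: a_3=5, p_3 = 5*3 + 2 = 17, q_3 = 5*2 + 1 = 11.
  i=4: a_4=5, p_4 = 5*17 + 3 = 88, q_4 = 5*11 + 2 = 57.
q_4 = 57 > 15, so the last convergent with denominator <= 15 is p_3/q_3 = 17/11.
The closest fraction with denominator <= 15 is either p_3/q_3 or the intermediate fraction (k*p_3 + p_2)/(k*q_3 + q_2) with the largest k >= 1 whose denominator stays <= 15; these approach x as k grows, and every other convergent or intermediate fraction in range is farther away.
Largest k: floor((15 - q_2)/q_3) = floor((15 - 2)/11) = 1.
That gives (1*17 + 3)/(1*11 + 2) = 20/13.
Compare the errors: |x - 17/11| = |88*11 - 17*57|/(57*11) = 1/627, and |x - 20/13| = |88*13 - 20*57|/(57*13) = 4/741.
Cross-multiplying, 1*741 = 741 < 2508 = 4*627, so 1/627 is smaller: the convergent 17/11 is closer to x than 20/13.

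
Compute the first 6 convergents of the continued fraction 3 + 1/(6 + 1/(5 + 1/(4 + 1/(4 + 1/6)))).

3/1, 19/6, 98/31, 411/130, 1742/551, 10863/3436

Using the convergent recurrence p_i = a_i*p_{i-1} + p_{i-2}, q_i = a_i*q_{i-1} + q_{i-2} with p_{-2}=0, p_{-1}=1, q_{-2}=1, q_{-1}=0:
  i=0: a_0=3, p_0 = 3*1 + 0 = 3, q_0 = 3*0 + 1 = 1.
  i=1: a_1=6, p_1 = 6*3 + 1 = 19, q_1 = 6*1 + 0 = 6.
  i=2: a_2=5, p_2 = 5*19 + 3 = 98, q_2 = 5*6 + 1 = 31.
  i=3: a_3=4, p_3 = 4*98 + 19 = 411, q_3 = 4*31 + 6 = 130.
  i=4: a_4=4, p_4 = 4*411 + 98 = 1742, q_4 = 4*130 + 31 = 551.
  i=5: a_5=6, p_5 = 6*1742 + 411 = 10863, q_5 = 6*551 + 130 = 3436.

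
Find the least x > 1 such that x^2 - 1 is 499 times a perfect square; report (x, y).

(x, y) = (4490, 201)

First expand sqrt(499) as a continued fraction. With x_i = (sqrt(499) + m_i)/d_i and (m_0, d_0) = (0, 1): a_0 = floor(sqrt(499)) = 22, since 22^2 = 484 <= 499 < 529 = 23^2.
Iterate m_{i+1} = d_i*a_i - m_i, d_{i+1} = (499 - m_{i+1}^2)/d_i, a_{i+1} = floor((a_0 + m_{i+1})/d_{i+1}):
  m_1 = 1*22 - 0 = 22, d_1 = (499 - 22^2)/1 = 15/1 = 15, a_1 = floor((22 + 22)/15) = 2.
  m_2 = 15*2 - 22 = 8, d_2 = (499 - 8^2)/15 = 435/15 = 29, a_2 = floor((22 + 8)/29) = 1.
  m_3 = 29*1 - 8 = 21, d_3 = (499 - 21^2)/29 = 58/29 = 2, a_3 = floor((22 + 21)/2) = 21.
  m_4 = 2*21 - 21 = 21, d_4 = (499 - 21^2)/2 = 58/2 = 29, a_4 = floor((22 + 21)/29) = 1.
  m_5 = 29*1 - 21 = 8, d_5 = (499 - 8^2)/29 = 435/29 = 15, a_5 = floor((22 + 8)/15) = 2.
  m_6 = 15*2 - 8 = 22, d_6 = (499 - 22^2)/15 = 15/15 = 1, a_6 = floor((22 + 22)/1) = 44.
  m_7 = 1*44 - 22 = 22, d_7 = (499 - 22^2)/1 = 15/1 = 15: (m_7, d_7) = (m_1, d_1) = (22, 15), so from here the quotients repeat a_1, ..., a_6; the period length is 6.
So sqrt(499) = [22; (2, 1, 21, 1, 2, 44)] with period length k = 6.
k is even, so the fundamental solution of x^2 - 499y^2 = 1 is (p_{k-1}, q_{k-1}) = (p_5, q_5); compute convergents through index 5.
Convergents (p_i = a_i*p_{i-1} + p_{i-2}, q_i = a_i*q_{i-1} + q_{i-2} with p_{-2}=0, p_{-1}=1, q_{-2}=1, q_{-1}=0):
  i=0: a_0=22, p_0 = 22*1 + 0 = 22, q_0 = 22*0 + 1 = 1.
  i=1: a_1=2, p_1 = 2*22 + 1 = 45, q_1 = 2*1 + 0 = 2.
  i=2: a_2=1, p_2 = 1*45 + 22 = 67, q_2 = 1*2 + 1 = 3.
  i=3: a_3=21, p_3 = 21*67 + 45 = 1452, q_3 = 21*3 + 2 = 65.
  i=4: a_4=1, p_4 = 1*1452 + 67 = 1519, q_4 = 1*65 + 3 = 68.
  i=5: a_5=2, p_5 = 2*1519 + 1452 = 4490, q_5 = 2*68 + 65 = 201.
Check: 4490^2 - 499*201^2 = 20160100 - 20160099 = 1, so (x, y) = (4490, 201) solves the equation, and by the theorem it is the least positive solution.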